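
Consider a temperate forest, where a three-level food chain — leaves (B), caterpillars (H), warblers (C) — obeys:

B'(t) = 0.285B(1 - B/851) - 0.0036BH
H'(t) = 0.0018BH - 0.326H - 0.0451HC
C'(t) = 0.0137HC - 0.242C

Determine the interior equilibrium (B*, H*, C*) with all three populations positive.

B* ≈ 661, H* ≈ 17.7, C* ≈ 19.2

From dC/dt = 0: 0.0137H* = 0.242, so H* = 17.7.
From dB/dt = 0: 0.285(1 - B*/851) = 0.0036·17.7, giving B* = 851·(1 - 0.223) = 661.
From dH/dt = 0: 0.0018·661 - 0.326 = 0.0451C*, so C* = 0.864/0.0451 = 19.2.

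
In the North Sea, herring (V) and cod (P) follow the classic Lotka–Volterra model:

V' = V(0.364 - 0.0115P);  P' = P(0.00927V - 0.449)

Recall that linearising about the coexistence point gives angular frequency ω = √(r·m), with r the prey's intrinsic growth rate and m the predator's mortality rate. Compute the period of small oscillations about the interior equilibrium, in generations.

Here r = 0.364 and m = 0.449, so r·m = 0.163.
ω = √0.163 = 0.404 per generation, hence T = 2π/ω ≈ 15.5 generations.

T ≈ 15.5 generations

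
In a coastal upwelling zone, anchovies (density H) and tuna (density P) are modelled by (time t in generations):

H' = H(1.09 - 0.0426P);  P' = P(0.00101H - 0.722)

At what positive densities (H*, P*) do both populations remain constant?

Set dP/dt = 0 with P > 0: 0.00101H - 0.722 = 0, so H* = 0.722/0.00101 = 715.
Set dH/dt = 0 with H > 0: 1.09 - 0.0426P = 0, so P* = 1.09/0.0426 = 25.6.

H* ≈ 715, P* ≈ 25.6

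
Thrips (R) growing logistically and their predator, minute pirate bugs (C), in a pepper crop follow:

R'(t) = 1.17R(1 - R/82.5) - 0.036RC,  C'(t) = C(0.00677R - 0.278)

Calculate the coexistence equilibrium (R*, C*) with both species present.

R* ≈ 41.1, C* ≈ 16.3

From dC/dt = 0 with C > 0: 0.00677R* = 0.278, so R* = 41.1.
Substitute into dR/dt = 0: 1.17(1 - 41.1/82.5) = 0.036C*.
The bracket is 0.502, giving C* = 0.588/0.036 = 16.3.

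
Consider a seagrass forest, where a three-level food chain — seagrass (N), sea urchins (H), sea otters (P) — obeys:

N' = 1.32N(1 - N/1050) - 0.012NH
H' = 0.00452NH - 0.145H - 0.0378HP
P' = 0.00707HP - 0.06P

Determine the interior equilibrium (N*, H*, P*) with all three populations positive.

From dP/dt = 0: 0.00707H* = 0.06, so H* = 8.49.
From dN/dt = 0: 1.32(1 - N*/1050) = 0.012·8.49, giving N* = 1050·(1 - 0.0772) = 969.
From dH/dt = 0: 0.00452·969 - 0.145 = 0.0378P*, so P* = 4.23/0.0378 = 112.

N* ≈ 969, H* ≈ 8.49, P* ≈ 112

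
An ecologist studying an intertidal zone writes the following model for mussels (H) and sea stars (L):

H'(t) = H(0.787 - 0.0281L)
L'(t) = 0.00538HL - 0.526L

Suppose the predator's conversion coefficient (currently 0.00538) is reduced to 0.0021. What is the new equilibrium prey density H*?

H* ≈ 250

At the interior fixed point, setting dL/dt = 0 with L > 0 fixes H* = (predator death rate)/(HL coefficient) — independent of the other coefficients.
With the change, H* = 0.526/0.0021 = 250; it rises from 97.8.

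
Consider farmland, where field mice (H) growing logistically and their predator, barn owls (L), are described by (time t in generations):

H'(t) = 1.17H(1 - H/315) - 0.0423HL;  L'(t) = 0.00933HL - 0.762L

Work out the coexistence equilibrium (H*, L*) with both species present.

H* ≈ 81.7, L* ≈ 20.5

From dL/dt = 0 with L > 0: 0.00933H* = 0.762, so H* = 81.7.
Substitute into dH/dt = 0: 1.17(1 - 81.7/315) = 0.0423L*.
The bracket is 0.741, giving L* = 0.867/0.0423 = 20.5.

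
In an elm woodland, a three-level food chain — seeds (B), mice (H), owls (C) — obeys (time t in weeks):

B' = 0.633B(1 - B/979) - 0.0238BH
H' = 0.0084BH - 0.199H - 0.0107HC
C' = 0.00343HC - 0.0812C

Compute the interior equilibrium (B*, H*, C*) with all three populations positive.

From dC/dt = 0: 0.00343H* = 0.0812, so H* = 23.7.
From dB/dt = 0: 0.633(1 - B*/979) = 0.0238·23.7, giving B* = 979·(1 - 0.89) = 108.
From dH/dt = 0: 0.0084·108 - 0.199 = 0.0107C*, so C* = 0.705/0.0107 = 65.9.

B* ≈ 108, H* ≈ 23.7, C* ≈ 65.9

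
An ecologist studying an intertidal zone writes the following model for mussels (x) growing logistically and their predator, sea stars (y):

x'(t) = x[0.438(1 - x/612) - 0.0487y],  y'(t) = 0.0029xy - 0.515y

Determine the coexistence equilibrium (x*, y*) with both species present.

From dy/dt = 0 with y > 0: 0.0029x* = 0.515, so x* = 178.
Substitute into dx/dt = 0: 0.438(1 - 178/612) = 0.0487y*.
The bracket is 0.71, giving y* = 0.311/0.0487 = 6.38.

x* ≈ 178, y* ≈ 6.38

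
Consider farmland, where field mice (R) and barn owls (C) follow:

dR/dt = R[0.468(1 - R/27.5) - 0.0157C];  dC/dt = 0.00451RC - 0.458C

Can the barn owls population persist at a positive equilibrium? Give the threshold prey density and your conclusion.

Threshold R = 102; K < 102, so no, the predator goes extinct.

The predator equation gives dC/dt > 0 only when R > 0.458/0.00451 = 102.
Without the predator, R → K = 27.5. Since 27.5 < 102, the predator cannot invade.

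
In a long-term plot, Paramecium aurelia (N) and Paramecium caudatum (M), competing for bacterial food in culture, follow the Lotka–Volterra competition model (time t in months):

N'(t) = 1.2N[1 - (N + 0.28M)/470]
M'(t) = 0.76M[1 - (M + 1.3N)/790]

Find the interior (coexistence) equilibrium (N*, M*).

Setting both brackets to zero gives the nullclines N + 0.28M = 470 and 1.3N + M = 790.
Substituting M = 790 - 1.3N into the first: N(1 - 0.28·1.3) = 470 - 0.28·790.
So N* = 249/0.636 = 391, and then M* = 790 - 1.3·391 = 281.

N* ≈ 391, M* ≈ 281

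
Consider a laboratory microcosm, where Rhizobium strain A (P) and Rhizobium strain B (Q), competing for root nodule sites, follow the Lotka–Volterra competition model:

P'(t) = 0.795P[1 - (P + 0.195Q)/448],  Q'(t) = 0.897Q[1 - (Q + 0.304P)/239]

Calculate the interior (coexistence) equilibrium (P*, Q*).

Setting both brackets to zero gives the nullclines P + 0.195Q = 448 and 0.304P + Q = 239.
Substituting Q = 239 - 0.304P into the first: P(1 - 0.195·0.304) = 448 - 0.195·239.
So P* = 401/0.941 = 427, and then Q* = 239 - 0.304·427 = 109.

P* ≈ 427, Q* ≈ 109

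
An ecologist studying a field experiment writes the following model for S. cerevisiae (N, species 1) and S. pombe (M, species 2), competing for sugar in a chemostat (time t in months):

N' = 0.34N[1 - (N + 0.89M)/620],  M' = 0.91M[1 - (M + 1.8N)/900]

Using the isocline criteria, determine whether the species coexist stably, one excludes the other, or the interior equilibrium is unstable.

Compare the nullcline intercepts: K1/α12 = 620/0.89 = 697 < K2 = 900; K2/α21 = 900/1.8 = 500 < K1 = 620.
Since both are reversed, neither can invade when rare; the interior point is a saddle.

unstable coexistence (outcome depends on initial conditions)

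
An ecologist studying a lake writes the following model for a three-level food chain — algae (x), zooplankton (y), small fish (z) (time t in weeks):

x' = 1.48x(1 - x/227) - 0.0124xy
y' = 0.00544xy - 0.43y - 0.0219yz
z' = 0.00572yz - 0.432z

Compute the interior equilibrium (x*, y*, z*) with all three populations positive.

x* ≈ 83.4, y* ≈ 75.5, z* ≈ 1.07

From dz/dt = 0: 0.00572y* = 0.432, so y* = 75.5.
From dx/dt = 0: 1.48(1 - x*/227) = 0.0124·75.5, giving x* = 227·(1 - 0.633) = 83.4.
From dy/dt = 0: 0.00544·83.4 - 0.43 = 0.0219z*, so z* = 0.0235/0.0219 = 1.07.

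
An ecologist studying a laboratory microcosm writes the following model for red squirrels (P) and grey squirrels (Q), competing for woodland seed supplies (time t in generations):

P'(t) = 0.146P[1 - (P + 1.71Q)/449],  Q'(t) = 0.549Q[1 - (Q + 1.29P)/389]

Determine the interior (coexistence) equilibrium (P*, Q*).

Setting both brackets to zero gives the nullclines P + 1.71Q = 449 and 1.29P + Q = 389.
Substituting Q = 389 - 1.29P into the first: P(1 - 1.71·1.29) = 449 - 1.71·389.
So P* = -216/-1.21 = 179, and then Q* = 389 - 1.29·179 = 158.

P* ≈ 179, Q* ≈ 158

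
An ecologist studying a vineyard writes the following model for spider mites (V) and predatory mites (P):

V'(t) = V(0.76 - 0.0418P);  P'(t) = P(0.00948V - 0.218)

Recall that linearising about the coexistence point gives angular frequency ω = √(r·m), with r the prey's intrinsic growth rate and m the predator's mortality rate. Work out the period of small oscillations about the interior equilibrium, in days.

Here r = 0.76 and m = 0.218, so r·m = 0.166.
ω = √0.166 = 0.407 per day, hence T = 2π/ω ≈ 15.4 days.

T ≈ 15.4 days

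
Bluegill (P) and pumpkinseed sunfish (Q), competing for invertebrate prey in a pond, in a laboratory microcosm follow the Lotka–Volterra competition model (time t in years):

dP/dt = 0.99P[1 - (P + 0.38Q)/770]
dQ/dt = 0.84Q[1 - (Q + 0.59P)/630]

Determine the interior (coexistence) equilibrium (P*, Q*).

P* ≈ 684, Q* ≈ 226

Setting both brackets to zero gives the nullclines P + 0.38Q = 770 and 0.59P + Q = 630.
Substituting Q = 630 - 0.59P into the first: P(1 - 0.38·0.59) = 770 - 0.38·630.
So P* = 531/0.776 = 684, and then Q* = 630 - 0.59·684 = 226.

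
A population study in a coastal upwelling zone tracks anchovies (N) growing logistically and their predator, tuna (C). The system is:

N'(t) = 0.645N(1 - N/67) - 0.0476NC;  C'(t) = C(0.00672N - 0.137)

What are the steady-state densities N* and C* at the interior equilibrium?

From dC/dt = 0 with C > 0: 0.00672N* = 0.137, so N* = 20.4.
Substitute into dN/dt = 0: 0.645(1 - 20.4/67) = 0.0476C*.
The bracket is 0.696, giving C* = 0.449/0.0476 = 9.43.

N* ≈ 20.4, C* ≈ 9.43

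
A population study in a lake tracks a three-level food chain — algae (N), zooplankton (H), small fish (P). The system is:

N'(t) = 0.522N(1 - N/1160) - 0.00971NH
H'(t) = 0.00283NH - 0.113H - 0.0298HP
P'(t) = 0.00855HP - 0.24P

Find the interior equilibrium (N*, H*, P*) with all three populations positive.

N* ≈ 554, H* ≈ 28.1, P* ≈ 48.8

From dP/dt = 0: 0.00855H* = 0.24, so H* = 28.1.
From dN/dt = 0: 0.522(1 - N*/1160) = 0.00971·28.1, giving N* = 1160·(1 - 0.522) = 554.
From dH/dt = 0: 0.00283·554 - 0.113 = 0.0298P*, so P* = 1.46/0.0298 = 48.8.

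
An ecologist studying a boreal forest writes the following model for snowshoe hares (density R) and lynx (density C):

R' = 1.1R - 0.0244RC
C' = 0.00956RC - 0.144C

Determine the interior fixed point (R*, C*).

R* ≈ 15.1, C* ≈ 45.1

Set dC/dt = 0 with C > 0: 0.00956R - 0.144 = 0, so R* = 0.144/0.00956 = 15.1.
Set dR/dt = 0 with R > 0: 1.1 - 0.0244C = 0, so C* = 1.1/0.0244 = 45.1.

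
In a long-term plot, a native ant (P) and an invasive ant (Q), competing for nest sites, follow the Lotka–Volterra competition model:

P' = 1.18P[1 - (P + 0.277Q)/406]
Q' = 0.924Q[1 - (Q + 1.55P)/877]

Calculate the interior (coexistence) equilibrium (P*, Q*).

P* ≈ 286, Q* ≈ 434

Setting both brackets to zero gives the nullclines P + 0.277Q = 406 and 1.55P + Q = 877.
Substituting Q = 877 - 1.55P into the first: P(1 - 0.277·1.55) = 406 - 0.277·877.
So P* = 163/0.571 = 286, and then Q* = 877 - 1.55·286 = 434.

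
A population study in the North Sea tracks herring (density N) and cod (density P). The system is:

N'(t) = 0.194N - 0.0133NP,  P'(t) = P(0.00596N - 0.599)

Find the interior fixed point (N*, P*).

N* ≈ 101, P* ≈ 14.6

Set dP/dt = 0 with P > 0: 0.00596N - 0.599 = 0, so N* = 0.599/0.00596 = 101.
Set dN/dt = 0 with N > 0: 0.194 - 0.0133P = 0, so P* = 0.194/0.0133 = 14.6.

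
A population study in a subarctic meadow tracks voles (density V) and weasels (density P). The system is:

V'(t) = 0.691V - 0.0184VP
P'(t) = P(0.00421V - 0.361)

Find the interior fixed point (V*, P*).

Set dP/dt = 0 with P > 0: 0.00421V - 0.361 = 0, so V* = 0.361/0.00421 = 85.7.
Set dV/dt = 0 with V > 0: 0.691 - 0.0184P = 0, so P* = 0.691/0.0184 = 37.6.

V* ≈ 85.7, P* ≈ 37.6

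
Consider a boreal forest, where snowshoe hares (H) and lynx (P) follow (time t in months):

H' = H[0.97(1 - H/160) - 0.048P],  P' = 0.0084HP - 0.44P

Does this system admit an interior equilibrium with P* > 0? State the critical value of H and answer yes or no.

The predator equation gives dP/dt > 0 only when H > 0.44/0.0084 = 52.4.
Without the predator, H → K = 160. Since 160 > 52.4, the predator can invade and persist.

Threshold H = 52.4; K > 52.4, so yes, the predator persists.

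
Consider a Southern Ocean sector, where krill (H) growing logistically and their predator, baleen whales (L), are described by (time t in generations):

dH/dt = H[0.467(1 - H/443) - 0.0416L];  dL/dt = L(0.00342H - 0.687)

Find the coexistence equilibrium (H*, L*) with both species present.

From dL/dt = 0 with L > 0: 0.00342H* = 0.687, so H* = 201.
Substitute into dH/dt = 0: 0.467(1 - 201/443) = 0.0416L*.
The bracket is 0.547, giving L* = 0.255/0.0416 = 6.14.

H* ≈ 201, L* ≈ 6.14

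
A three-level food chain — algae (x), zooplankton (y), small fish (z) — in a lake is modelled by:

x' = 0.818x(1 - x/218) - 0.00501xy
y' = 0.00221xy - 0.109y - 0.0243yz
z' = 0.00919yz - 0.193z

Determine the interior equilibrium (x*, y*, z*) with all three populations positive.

x* ≈ 190, y* ≈ 21, z* ≈ 12.8

From dz/dt = 0: 0.00919y* = 0.193, so y* = 21.
From dx/dt = 0: 0.818(1 - x*/218) = 0.00501·21, giving x* = 218·(1 - 0.129) = 190.
From dy/dt = 0: 0.00221·190 - 0.109 = 0.0243z*, so z* = 0.311/0.0243 = 12.8.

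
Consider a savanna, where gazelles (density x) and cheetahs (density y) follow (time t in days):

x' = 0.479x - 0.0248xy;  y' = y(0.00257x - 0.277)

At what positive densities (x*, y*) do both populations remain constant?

x* ≈ 108, y* ≈ 19.3

Set dy/dt = 0 with y > 0: 0.00257x - 0.277 = 0, so x* = 0.277/0.00257 = 108.
Set dx/dt = 0 with x > 0: 0.479 - 0.0248y = 0, so y* = 0.479/0.0248 = 19.3.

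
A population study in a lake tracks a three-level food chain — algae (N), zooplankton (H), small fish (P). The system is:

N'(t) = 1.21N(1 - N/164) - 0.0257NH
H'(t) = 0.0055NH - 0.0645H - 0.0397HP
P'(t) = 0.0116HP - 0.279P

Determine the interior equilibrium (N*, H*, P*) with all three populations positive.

From dP/dt = 0: 0.0116H* = 0.279, so H* = 24.1.
From dN/dt = 0: 1.21(1 - N*/164) = 0.0257·24.1, giving N* = 164·(1 - 0.511) = 80.2.
From dH/dt = 0: 0.0055·80.2 - 0.0645 = 0.0397P*, so P* = 0.377/0.0397 = 9.49.

N* ≈ 80.2, H* ≈ 24.1, P* ≈ 9.49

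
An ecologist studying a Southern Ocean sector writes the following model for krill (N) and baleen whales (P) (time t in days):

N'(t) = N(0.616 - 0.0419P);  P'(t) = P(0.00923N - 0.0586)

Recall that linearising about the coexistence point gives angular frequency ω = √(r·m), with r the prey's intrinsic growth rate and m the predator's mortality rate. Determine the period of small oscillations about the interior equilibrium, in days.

Here r = 0.616 and m = 0.0586, so r·m = 0.0361.
ω = √0.0361 = 0.19 per day, hence T = 2π/ω ≈ 33.1 days.

T ≈ 33.1 days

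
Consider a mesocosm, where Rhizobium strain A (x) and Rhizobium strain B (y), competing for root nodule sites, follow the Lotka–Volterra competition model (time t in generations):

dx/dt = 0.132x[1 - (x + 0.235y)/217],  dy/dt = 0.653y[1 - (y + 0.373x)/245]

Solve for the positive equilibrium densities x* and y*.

x* ≈ 175, y* ≈ 180

Setting both brackets to zero gives the nullclines x + 0.235y = 217 and 0.373x + y = 245.
Substituting y = 245 - 0.373x into the first: x(1 - 0.235·0.373) = 217 - 0.235·245.
So x* = 159/0.912 = 175, and then y* = 245 - 0.373·175 = 180.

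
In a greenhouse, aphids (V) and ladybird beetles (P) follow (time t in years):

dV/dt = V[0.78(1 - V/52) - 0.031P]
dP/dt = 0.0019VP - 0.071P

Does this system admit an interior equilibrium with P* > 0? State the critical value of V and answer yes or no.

The predator equation gives dP/dt > 0 only when V > 0.071/0.0019 = 37.4.
Without the predator, V → K = 52. Since 52 > 37.4, the predator can invade and persist.

Threshold V = 37.4; K > 37.4, so yes, the predator persists.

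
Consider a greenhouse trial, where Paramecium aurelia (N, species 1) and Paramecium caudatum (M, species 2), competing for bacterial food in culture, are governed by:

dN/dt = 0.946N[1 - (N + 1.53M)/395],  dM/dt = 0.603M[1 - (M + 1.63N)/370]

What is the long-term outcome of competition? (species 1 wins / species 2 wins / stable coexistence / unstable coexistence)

unstable coexistence (outcome depends on initial conditions)

Compare the nullcline intercepts: K1/α12 = 395/1.53 = 258 < K2 = 370; K2/α21 = 370/1.63 = 227 < K1 = 395.
Since both are reversed, neither can invade when rare; the interior point is a saddle.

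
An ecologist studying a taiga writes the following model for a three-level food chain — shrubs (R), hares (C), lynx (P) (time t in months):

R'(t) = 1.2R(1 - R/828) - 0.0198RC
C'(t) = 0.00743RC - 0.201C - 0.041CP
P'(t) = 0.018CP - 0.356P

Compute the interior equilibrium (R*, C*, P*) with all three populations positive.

From dP/dt = 0: 0.018C* = 0.356, so C* = 19.8.
From dR/dt = 0: 1.2(1 - R*/828) = 0.0198·19.8, giving R* = 828·(1 - 0.326) = 558.
From dC/dt = 0: 0.00743·558 - 0.201 = 0.041P*, so P* = 3.94/0.041 = 96.2.

R* ≈ 558, C* ≈ 19.8, P* ≈ 96.2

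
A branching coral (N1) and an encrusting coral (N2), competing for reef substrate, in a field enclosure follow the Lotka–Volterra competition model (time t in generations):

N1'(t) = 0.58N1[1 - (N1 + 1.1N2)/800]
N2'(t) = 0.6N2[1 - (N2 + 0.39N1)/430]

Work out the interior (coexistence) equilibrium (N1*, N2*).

N1* ≈ 573, N2* ≈ 207

Setting both brackets to zero gives the nullclines N1 + 1.1N2 = 800 and 0.39N1 + N2 = 430.
Substituting N2 = 430 - 0.39N1 into the first: N1(1 - 1.1·0.39) = 800 - 1.1·430.
So N1* = 327/0.571 = 573, and then N2* = 430 - 0.39·573 = 207.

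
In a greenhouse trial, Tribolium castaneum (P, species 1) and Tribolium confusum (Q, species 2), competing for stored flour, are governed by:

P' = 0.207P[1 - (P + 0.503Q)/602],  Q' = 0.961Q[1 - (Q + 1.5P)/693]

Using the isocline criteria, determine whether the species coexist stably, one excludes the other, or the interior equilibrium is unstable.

species 1 excludes species 2

Compare the nullcline intercepts: K1/α12 = 602/0.503 = 1200 > K2 = 693; K2/α21 = 693/1.5 = 462 < K1 = 602.
Since the inequalities point opposite ways, species 1 can invade but species 2 cannot.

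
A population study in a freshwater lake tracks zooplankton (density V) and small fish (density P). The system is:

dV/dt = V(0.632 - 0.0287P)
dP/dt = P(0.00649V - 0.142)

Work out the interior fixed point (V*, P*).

Set dP/dt = 0 with P > 0: 0.00649V - 0.142 = 0, so V* = 0.142/0.00649 = 21.9.
Set dV/dt = 0 with V > 0: 0.632 - 0.0287P = 0, so P* = 0.632/0.0287 = 22.

V* ≈ 21.9, P* ≈ 22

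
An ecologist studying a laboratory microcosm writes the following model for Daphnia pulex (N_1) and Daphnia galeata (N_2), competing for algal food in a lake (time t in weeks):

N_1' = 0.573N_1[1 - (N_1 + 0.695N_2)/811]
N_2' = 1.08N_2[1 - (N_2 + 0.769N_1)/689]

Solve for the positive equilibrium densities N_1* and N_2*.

N_1* ≈ 713, N_2* ≈ 140

Setting both brackets to zero gives the nullclines N_1 + 0.695N_2 = 811 and 0.769N_1 + N_2 = 689.
Substituting N_2 = 689 - 0.769N_1 into the first: N_1(1 - 0.695·0.769) = 811 - 0.695·689.
So N_1* = 332/0.466 = 713, and then N_2* = 689 - 0.769·713 = 140.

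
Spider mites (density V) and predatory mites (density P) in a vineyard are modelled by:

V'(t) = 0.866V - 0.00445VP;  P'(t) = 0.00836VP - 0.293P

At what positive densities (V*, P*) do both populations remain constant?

Set dP/dt = 0 with P > 0: 0.00836V - 0.293 = 0, so V* = 0.293/0.00836 = 35.
Set dV/dt = 0 with V > 0: 0.866 - 0.00445P = 0, so P* = 0.866/0.00445 = 195.

V* ≈ 35, P* ≈ 195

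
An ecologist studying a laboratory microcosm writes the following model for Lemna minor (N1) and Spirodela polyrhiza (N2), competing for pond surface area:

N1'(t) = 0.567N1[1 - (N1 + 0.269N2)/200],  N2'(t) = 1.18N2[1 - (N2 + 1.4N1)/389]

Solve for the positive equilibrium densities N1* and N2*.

N1* ≈ 153, N2* ≈ 175

Setting both brackets to zero gives the nullclines N1 + 0.269N2 = 200 and 1.4N1 + N2 = 389.
Substituting N2 = 389 - 1.4N1 into the first: N1(1 - 0.269·1.4) = 200 - 0.269·389.
So N1* = 95.4/0.623 = 153, and then N2* = 389 - 1.4·153 = 175.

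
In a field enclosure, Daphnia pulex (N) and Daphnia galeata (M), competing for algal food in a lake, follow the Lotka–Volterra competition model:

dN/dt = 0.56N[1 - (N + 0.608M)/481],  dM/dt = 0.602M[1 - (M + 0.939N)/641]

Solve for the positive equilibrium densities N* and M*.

Setting both brackets to zero gives the nullclines N + 0.608M = 481 and 0.939N + M = 641.
Substituting M = 641 - 0.939N into the first: N(1 - 0.608·0.939) = 481 - 0.608·641.
So N* = 91.3/0.429 = 213, and then M* = 641 - 0.939·213 = 441.

N* ≈ 213, M* ≈ 441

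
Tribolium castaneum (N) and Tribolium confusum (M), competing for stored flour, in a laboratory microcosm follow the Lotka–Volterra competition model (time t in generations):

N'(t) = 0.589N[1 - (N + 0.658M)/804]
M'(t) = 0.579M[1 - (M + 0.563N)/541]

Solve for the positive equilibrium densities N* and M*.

Setting both brackets to zero gives the nullclines N + 0.658M = 804 and 0.563N + M = 541.
Substituting M = 541 - 0.563N into the first: N(1 - 0.658·0.563) = 804 - 0.658·541.
So N* = 448/0.63 = 712, and then M* = 541 - 0.563·712 = 140.

N* ≈ 712, M* ≈ 140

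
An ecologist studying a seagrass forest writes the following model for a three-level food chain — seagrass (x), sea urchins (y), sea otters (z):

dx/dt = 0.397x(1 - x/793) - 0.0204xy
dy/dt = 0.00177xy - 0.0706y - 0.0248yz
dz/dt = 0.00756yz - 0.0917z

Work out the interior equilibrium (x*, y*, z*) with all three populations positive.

From dz/dt = 0: 0.00756y* = 0.0917, so y* = 12.1.
From dx/dt = 0: 0.397(1 - x*/793) = 0.0204·12.1, giving x* = 793·(1 - 0.623) = 299.
From dy/dt = 0: 0.00177·299 - 0.0706 = 0.0248z*, so z* = 0.458/0.0248 = 18.5.

x* ≈ 299, y* ≈ 12.1, z* ≈ 18.5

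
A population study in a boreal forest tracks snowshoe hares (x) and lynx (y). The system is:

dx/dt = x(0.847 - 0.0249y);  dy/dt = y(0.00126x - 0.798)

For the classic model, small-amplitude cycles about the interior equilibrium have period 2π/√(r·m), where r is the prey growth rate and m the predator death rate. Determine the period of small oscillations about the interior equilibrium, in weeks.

Here r = 0.847 and m = 0.798, so r·m = 0.676.
ω = √0.676 = 0.822 per week, hence T = 2π/ω ≈ 7.64 weeks.

T ≈ 7.64 weeks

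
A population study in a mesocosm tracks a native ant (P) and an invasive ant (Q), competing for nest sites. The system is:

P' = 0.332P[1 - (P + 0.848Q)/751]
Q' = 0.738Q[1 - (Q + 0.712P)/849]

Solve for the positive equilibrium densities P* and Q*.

Setting both brackets to zero gives the nullclines P + 0.848Q = 751 and 0.712P + Q = 849.
Substituting Q = 849 - 0.712P into the first: P(1 - 0.848·0.712) = 751 - 0.848·849.
So P* = 31/0.396 = 78.4, and then Q* = 849 - 0.712·78.4 = 793.

P* ≈ 78.4, Q* ≈ 793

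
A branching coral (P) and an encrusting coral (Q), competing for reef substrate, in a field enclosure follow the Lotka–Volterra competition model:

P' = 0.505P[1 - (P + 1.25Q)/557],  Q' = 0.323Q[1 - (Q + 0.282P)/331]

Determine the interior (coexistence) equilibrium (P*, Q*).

Setting both brackets to zero gives the nullclines P + 1.25Q = 557 and 0.282P + Q = 331.
Substituting Q = 331 - 0.282P into the first: P(1 - 1.25·0.282) = 557 - 1.25·331.
So P* = 143/0.647 = 221, and then Q* = 331 - 0.282·221 = 269.

P* ≈ 221, Q* ≈ 269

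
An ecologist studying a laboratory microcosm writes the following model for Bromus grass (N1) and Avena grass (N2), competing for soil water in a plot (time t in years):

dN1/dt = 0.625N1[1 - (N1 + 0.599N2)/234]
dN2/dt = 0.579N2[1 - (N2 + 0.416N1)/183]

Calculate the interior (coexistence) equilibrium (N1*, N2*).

Setting both brackets to zero gives the nullclines N1 + 0.599N2 = 234 and 0.416N1 + N2 = 183.
Substituting N2 = 183 - 0.416N1 into the first: N1(1 - 0.599·0.416) = 234 - 0.599·183.
So N1* = 124/0.751 = 166, and then N2* = 183 - 0.416·166 = 114.

N1* ≈ 166, N2* ≈ 114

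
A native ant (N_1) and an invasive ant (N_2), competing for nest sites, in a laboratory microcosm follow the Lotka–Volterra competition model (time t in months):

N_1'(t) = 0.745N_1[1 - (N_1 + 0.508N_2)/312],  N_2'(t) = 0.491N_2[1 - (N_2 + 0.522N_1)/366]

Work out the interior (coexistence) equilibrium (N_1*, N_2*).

N_1* ≈ 172, N_2* ≈ 276

Setting both brackets to zero gives the nullclines N_1 + 0.508N_2 = 312 and 0.522N_1 + N_2 = 366.
Substituting N_2 = 366 - 0.522N_1 into the first: N_1(1 - 0.508·0.522) = 312 - 0.508·366.
So N_1* = 126/0.735 = 172, and then N_2* = 366 - 0.522·172 = 276.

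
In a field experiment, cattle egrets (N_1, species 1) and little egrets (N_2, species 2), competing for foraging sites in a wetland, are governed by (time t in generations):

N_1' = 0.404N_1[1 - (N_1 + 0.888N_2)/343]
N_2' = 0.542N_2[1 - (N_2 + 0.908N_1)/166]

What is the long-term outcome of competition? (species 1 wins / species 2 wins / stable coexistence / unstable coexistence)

species 1 excludes species 2

Compare the nullcline intercepts: K1/α12 = 343/0.888 = 386 > K2 = 166; K2/α21 = 166/0.908 = 183 < K1 = 343.
Since the inequalities point opposite ways, species 1 can invade but species 2 cannot.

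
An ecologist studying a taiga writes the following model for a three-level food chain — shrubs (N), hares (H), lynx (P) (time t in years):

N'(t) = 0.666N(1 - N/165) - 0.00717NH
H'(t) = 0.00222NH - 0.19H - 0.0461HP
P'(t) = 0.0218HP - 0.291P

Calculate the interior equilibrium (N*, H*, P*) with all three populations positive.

N* ≈ 141, H* ≈ 13.3, P* ≈ 2.68

From dP/dt = 0: 0.0218H* = 0.291, so H* = 13.3.
From dN/dt = 0: 0.666(1 - N*/165) = 0.00717·13.3, giving N* = 165·(1 - 0.144) = 141.
From dH/dt = 0: 0.00222·141 - 0.19 = 0.0461P*, so P* = 0.124/0.0461 = 2.68.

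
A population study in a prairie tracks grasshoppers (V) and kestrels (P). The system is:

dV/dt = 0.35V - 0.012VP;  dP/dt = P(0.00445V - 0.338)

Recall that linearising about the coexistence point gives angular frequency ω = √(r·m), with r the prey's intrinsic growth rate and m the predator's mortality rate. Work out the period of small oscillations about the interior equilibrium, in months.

T ≈ 18.3 months

Here r = 0.35 and m = 0.338, so r·m = 0.118.
ω = √0.118 = 0.344 per month, hence T = 2π/ω ≈ 18.3 months.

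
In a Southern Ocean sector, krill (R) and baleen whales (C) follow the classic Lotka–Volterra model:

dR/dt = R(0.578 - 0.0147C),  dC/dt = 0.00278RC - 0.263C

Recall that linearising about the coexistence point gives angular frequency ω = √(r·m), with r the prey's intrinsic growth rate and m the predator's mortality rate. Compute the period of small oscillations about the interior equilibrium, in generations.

T ≈ 16.1 generations

Here r = 0.578 and m = 0.263, so r·m = 0.152.
ω = √0.152 = 0.39 per generation, hence T = 2π/ω ≈ 16.1 generations.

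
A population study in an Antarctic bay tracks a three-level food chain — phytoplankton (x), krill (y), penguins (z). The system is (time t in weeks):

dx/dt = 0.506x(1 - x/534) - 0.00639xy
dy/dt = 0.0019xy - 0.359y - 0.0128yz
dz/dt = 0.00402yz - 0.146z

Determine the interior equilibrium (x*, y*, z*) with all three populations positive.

x* ≈ 289, y* ≈ 36.3, z* ≈ 14.9

From dz/dt = 0: 0.00402y* = 0.146, so y* = 36.3.
From dx/dt = 0: 0.506(1 - x*/534) = 0.00639·36.3, giving x* = 534·(1 - 0.459) = 289.
From dy/dt = 0: 0.0019·289 - 0.359 = 0.0128z*, so z* = 0.19/0.0128 = 14.9.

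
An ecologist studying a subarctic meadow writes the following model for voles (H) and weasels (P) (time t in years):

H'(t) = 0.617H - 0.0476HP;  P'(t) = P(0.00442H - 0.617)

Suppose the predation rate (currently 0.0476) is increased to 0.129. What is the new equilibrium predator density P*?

At the interior fixed point, setting dH/dt = 0 with H > 0 fixes P* = (prey growth rate)/(HP coefficient) — independent of the other coefficients.
With the change, P* = 0.617/0.129 = 4.78; it falls from 13.

P* ≈ 4.78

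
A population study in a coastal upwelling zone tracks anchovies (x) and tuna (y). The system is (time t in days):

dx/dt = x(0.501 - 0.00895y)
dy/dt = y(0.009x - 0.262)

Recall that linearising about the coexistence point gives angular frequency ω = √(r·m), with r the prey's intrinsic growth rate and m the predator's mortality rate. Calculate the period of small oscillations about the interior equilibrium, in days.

T ≈ 17.3 days

Here r = 0.501 and m = 0.262, so r·m = 0.131.
ω = √0.131 = 0.362 per day, hence T = 2π/ω ≈ 17.3 days.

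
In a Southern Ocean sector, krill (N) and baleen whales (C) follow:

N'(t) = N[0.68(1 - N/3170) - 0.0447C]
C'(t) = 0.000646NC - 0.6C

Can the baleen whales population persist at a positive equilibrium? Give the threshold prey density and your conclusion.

The predator equation gives dC/dt > 0 only when N > 0.6/0.000646 = 929.
Without the predator, N → K = 3170. Since 3170 > 929, the predator can invade and persist.

Threshold N = 929; K > 929, so yes, the predator persists.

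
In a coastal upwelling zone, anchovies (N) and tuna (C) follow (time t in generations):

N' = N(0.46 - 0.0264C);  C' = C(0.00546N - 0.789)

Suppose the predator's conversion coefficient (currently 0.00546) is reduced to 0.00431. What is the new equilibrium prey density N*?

At the interior fixed point, setting dC/dt = 0 with C > 0 fixes N* = (predator death rate)/(NC coefficient) — independent of the other coefficients.
With the change, N* = 0.789/0.00431 = 183; it rises from 145.

N* ≈ 183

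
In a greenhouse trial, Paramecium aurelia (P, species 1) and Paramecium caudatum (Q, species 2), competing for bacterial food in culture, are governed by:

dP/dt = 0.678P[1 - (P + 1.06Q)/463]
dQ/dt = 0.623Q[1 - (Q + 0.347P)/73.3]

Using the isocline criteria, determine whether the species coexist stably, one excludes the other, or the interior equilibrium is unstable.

Compare the nullcline intercepts: K1/α12 = 463/1.06 = 437 > K2 = 73.3; K2/α21 = 73.3/0.347 = 211 < K1 = 463.
Since the inequalities point opposite ways, species 1 can invade but species 2 cannot.

species 1 excludes species 2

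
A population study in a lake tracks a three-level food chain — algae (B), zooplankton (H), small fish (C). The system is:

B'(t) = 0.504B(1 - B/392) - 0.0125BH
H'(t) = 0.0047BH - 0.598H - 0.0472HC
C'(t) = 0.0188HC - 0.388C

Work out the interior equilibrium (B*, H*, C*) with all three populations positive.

From dC/dt = 0: 0.0188H* = 0.388, so H* = 20.6.
From dB/dt = 0: 0.504(1 - B*/392) = 0.0125·20.6, giving B* = 392·(1 - 0.512) = 191.
From dH/dt = 0: 0.0047·191 - 0.598 = 0.0472C*, so C* = 0.301/0.0472 = 6.38.

B* ≈ 191, H* ≈ 20.6, C* ≈ 6.38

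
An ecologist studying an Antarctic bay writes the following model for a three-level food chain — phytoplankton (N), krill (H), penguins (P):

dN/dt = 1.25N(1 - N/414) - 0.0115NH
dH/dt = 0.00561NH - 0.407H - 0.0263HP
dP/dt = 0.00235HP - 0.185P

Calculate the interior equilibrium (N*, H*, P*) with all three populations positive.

N* ≈ 114, H* ≈ 78.7, P* ≈ 8.88

From dP/dt = 0: 0.00235H* = 0.185, so H* = 78.7.
From dN/dt = 0: 1.25(1 - N*/414) = 0.0115·78.7, giving N* = 414·(1 - 0.724) = 114.
From dH/dt = 0: 0.00561·114 - 0.407 = 0.0263P*, so P* = 0.233/0.0263 = 8.88.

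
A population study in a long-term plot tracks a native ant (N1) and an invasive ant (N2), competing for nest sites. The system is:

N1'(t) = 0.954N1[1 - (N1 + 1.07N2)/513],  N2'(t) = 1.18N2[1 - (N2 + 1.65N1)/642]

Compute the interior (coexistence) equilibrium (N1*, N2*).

Setting both brackets to zero gives the nullclines N1 + 1.07N2 = 513 and 1.65N1 + N2 = 642.
Substituting N2 = 642 - 1.65N1 into the first: N1(1 - 1.07·1.65) = 513 - 1.07·642.
So N1* = -174/-0.766 = 227, and then N2* = 642 - 1.65·227 = 267.

N1* ≈ 227, N2* ≈ 267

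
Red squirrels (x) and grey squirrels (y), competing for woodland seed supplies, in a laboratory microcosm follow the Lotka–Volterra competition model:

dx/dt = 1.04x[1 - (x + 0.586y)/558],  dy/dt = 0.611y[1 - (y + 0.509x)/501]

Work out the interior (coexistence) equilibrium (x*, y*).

Setting both brackets to zero gives the nullclines x + 0.586y = 558 and 0.509x + y = 501.
Substituting y = 501 - 0.509x into the first: x(1 - 0.586·0.509) = 558 - 0.586·501.
So x* = 264/0.702 = 377, and then y* = 501 - 0.509·377 = 309.

x* ≈ 377, y* ≈ 309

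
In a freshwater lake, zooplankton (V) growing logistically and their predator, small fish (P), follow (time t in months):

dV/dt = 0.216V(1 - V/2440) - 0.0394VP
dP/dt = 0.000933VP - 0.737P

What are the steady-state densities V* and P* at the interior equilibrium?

V* ≈ 790, P* ≈ 3.71

From dP/dt = 0 with P > 0: 0.000933V* = 0.737, so V* = 790.
Substitute into dV/dt = 0: 0.216(1 - 790/2440) = 0.0394P*.
The bracket is 0.676, giving P* = 0.146/0.0394 = 3.71.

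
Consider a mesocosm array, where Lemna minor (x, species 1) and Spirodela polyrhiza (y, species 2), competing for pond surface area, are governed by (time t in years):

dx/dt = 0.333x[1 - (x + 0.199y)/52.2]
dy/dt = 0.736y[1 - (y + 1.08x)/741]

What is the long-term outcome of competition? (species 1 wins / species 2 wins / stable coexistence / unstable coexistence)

Compare the nullcline intercepts: K1/α12 = 52.2/0.199 = 262 < K2 = 741; K2/α21 = 741/1.08 = 686 > K1 = 52.2.
Since the inequalities point opposite ways, species 2 can invade but species 1 cannot.

species 2 excludes species 1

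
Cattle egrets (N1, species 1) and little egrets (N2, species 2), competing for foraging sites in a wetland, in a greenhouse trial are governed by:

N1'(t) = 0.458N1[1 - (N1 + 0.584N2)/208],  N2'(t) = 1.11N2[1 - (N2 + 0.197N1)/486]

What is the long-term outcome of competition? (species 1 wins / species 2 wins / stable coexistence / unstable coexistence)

species 2 excludes species 1

Compare the nullcline intercepts: K1/α12 = 208/0.584 = 356 < K2 = 486; K2/α21 = 486/0.197 = 2470 > K1 = 208.
Since the inequalities point opposite ways, species 2 can invade but species 1 cannot.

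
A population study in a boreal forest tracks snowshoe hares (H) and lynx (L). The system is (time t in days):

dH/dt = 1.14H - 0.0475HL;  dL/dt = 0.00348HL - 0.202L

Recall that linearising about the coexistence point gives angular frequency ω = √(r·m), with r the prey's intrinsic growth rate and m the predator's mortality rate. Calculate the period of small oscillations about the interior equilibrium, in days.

Here r = 1.14 and m = 0.202, so r·m = 0.23.
ω = √0.23 = 0.48 per day, hence T = 2π/ω ≈ 13.1 days.

T ≈ 13.1 days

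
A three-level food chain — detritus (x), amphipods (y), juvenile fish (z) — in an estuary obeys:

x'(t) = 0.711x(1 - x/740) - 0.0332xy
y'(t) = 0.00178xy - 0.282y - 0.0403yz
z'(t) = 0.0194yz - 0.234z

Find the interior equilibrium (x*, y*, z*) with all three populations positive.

From dz/dt = 0: 0.0194y* = 0.234, so y* = 12.1.
From dx/dt = 0: 0.711(1 - x*/740) = 0.0332·12.1, giving x* = 740·(1 - 0.563) = 323.
From dy/dt = 0: 0.00178·323 - 0.282 = 0.0403z*, so z* = 0.293/0.0403 = 7.28.

x* ≈ 323, y* ≈ 12.1, z* ≈ 7.28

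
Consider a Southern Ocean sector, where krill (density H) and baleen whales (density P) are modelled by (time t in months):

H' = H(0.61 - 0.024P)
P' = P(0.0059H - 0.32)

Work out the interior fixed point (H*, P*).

Set dP/dt = 0 with P > 0: 0.0059H - 0.32 = 0, so H* = 0.32/0.0059 = 54.2.
Set dH/dt = 0 with H > 0: 0.61 - 0.024P = 0, so P* = 0.61/0.024 = 25.4.

H* ≈ 54.2, P* ≈ 25.4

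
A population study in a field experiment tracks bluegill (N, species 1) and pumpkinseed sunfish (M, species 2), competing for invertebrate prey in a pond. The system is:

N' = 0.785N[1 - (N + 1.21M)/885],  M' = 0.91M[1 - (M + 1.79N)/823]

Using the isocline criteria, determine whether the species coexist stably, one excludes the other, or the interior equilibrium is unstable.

Compare the nullcline intercepts: K1/α12 = 885/1.21 = 731 < K2 = 823; K2/α21 = 823/1.79 = 460 < K1 = 885.
Since both are reversed, neither can invade when rare; the interior point is a saddle.

unstable coexistence (outcome depends on initial conditions)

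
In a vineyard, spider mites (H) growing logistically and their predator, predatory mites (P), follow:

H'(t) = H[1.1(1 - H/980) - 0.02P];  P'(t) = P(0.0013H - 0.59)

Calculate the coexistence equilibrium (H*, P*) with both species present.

H* ≈ 454, P* ≈ 29.5

From dP/dt = 0 with P > 0: 0.0013H* = 0.59, so H* = 454.
Substitute into dH/dt = 0: 1.1(1 - 454/980) = 0.02P*.
The bracket is 0.537, giving P* = 0.591/0.02 = 29.5.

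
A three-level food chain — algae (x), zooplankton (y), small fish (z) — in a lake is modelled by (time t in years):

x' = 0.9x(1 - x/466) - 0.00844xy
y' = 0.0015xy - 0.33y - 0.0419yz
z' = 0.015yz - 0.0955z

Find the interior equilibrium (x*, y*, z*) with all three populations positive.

x* ≈ 438, y* ≈ 6.37, z* ≈ 7.81

From dz/dt = 0: 0.015y* = 0.0955, so y* = 6.37.
From dx/dt = 0: 0.9(1 - x*/466) = 0.00844·6.37, giving x* = 466·(1 - 0.0597) = 438.
From dy/dt = 0: 0.0015·438 - 0.33 = 0.0419z*, so z* = 0.327/0.0419 = 7.81.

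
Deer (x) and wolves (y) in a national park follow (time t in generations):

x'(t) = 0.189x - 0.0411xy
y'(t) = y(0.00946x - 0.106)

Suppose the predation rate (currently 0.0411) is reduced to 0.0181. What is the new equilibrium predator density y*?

At the interior fixed point, setting dx/dt = 0 with x > 0 fixes y* = (prey growth rate)/(xy coefficient) — independent of the other coefficients.
With the change, y* = 0.189/0.0181 = 10.4; it rises from 4.6.

y* ≈ 10.4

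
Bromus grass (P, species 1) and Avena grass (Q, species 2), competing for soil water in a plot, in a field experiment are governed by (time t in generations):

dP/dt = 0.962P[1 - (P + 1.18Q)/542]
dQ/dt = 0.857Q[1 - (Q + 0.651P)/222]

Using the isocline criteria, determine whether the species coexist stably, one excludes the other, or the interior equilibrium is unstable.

Compare the nullcline intercepts: K1/α12 = 542/1.18 = 459 > K2 = 222; K2/α21 = 222/0.651 = 341 < K1 = 542.
Since the inequalities point opposite ways, species 1 can invade but species 2 cannot.

species 1 excludes species 2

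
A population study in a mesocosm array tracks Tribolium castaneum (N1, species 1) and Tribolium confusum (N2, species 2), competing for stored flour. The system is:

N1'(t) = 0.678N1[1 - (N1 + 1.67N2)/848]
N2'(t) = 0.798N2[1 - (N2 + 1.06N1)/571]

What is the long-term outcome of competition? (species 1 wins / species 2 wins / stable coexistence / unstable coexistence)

unstable coexistence (outcome depends on initial conditions)

Compare the nullcline intercepts: K1/α12 = 848/1.67 = 508 < K2 = 571; K2/α21 = 571/1.06 = 539 < K1 = 848.
Since both are reversed, neither can invade when rare; the interior point is a saddle.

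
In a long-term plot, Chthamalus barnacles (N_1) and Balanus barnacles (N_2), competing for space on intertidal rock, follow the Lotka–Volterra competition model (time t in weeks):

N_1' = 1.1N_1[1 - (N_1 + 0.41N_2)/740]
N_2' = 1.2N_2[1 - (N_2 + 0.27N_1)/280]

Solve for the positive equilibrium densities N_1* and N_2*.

N_1* ≈ 703, N_2* ≈ 90.2

Setting both brackets to zero gives the nullclines N_1 + 0.41N_2 = 740 and 0.27N_1 + N_2 = 280.
Substituting N_2 = 280 - 0.27N_1 into the first: N_1(1 - 0.41·0.27) = 740 - 0.41·280.
So N_1* = 625/0.889 = 703, and then N_2* = 280 - 0.27·703 = 90.2.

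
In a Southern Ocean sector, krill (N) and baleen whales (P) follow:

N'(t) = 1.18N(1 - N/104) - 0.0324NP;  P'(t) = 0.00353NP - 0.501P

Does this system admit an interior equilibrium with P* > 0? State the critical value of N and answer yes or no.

Threshold N = 142; K < 142, so no, the predator goes extinct.

The predator equation gives dP/dt > 0 only when N > 0.501/0.00353 = 142.
Without the predator, N → K = 104. Since 104 < 142, the predator cannot invade.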